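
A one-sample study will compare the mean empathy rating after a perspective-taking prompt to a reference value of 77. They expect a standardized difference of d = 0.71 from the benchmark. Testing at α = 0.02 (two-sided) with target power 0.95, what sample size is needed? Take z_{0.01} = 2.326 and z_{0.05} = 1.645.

For a one-sample test: n = ((z_{α/2} + z_β) / d)².
z_{α/2} + z_β = 2.326 + 1.645 = 3.971.
n = (3.971 / 0.71)² = 5.593² = 31.28.
Round up.

n = 32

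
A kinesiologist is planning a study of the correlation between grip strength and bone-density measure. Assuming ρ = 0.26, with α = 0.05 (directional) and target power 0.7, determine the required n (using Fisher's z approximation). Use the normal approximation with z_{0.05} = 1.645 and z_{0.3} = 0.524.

n = 70

Fisher's z: C = ½·ln((1+r)/(1−r)) = ½·ln(1.7027) = 0.2661.
n = ((z_{α} + z_β)/C)² + 3.
(1.645 + 0.524) / 0.2661 = 2.169 / 0.2661 = 8.151.
n = 8.151² + 3 = 66.44 + 3 = 69.4.
Round up.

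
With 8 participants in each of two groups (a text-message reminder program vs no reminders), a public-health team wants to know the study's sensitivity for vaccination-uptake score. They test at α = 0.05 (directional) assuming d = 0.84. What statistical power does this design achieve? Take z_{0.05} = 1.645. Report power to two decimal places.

For two equal groups, power = Φ(d·√(n/2) − z_{α}).
d·√(n/2) = 0.84 × √(8/2) = 0.84 × 2.000 = 1.680.
z_β = 1.680 − 1.645 = 0.035.
Power = Φ(0.035) = 0.514.

power ≈ 0.51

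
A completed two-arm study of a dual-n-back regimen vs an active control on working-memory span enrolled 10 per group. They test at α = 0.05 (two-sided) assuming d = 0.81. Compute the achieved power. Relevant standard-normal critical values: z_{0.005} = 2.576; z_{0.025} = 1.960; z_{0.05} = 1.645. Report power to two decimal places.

For two equal groups, power = Φ(d·√(n/2) − z_{α/2}).
d·√(n/2) = 0.81 × √(10/2) = 0.81 × 2.236 = 1.811.
z_β = 1.811 − 1.960 = -0.149.
Power = Φ(-0.149) = 0.441.

power ≈ 0.44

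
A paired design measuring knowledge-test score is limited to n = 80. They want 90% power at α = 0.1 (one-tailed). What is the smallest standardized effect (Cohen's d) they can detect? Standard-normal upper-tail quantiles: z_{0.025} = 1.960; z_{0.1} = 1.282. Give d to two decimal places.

d_min ≈ 0.29

For a single sample (or paired design) of n = 80: d_min = (z_{α} + z_β)/√n.
z-sum = 1.282 + 1.282 = 2.564.
d_min = 2.564 / √80 = 2.564 / 8.944 = 0.287.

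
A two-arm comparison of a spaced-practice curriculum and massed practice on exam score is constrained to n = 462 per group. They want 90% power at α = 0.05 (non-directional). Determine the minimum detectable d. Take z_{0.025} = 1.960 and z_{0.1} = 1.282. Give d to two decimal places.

d_min ≈ 0.21

For two independent groups of n = 462 each: d_min = (z_{α/2} + z_β)·√(2/n).
z-sum = 1.960 + 1.282 = 3.242.
d_min = 3.242 × √(2/462) = 3.242 × 0.0658 = 0.213.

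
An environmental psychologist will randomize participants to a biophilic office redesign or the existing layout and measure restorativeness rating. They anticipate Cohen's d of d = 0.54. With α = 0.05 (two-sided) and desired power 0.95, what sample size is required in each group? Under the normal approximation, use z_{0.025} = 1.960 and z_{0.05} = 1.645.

For two independent groups with equal n: n = 2·((z_{α/2} + z_β) / d)².
z_{α/2} + z_β = 1.960 + 1.645 = 3.605.
n = 2 × (3.605 / 0.54)² = 2 × 6.676² = 2 × 44.57 = 89.1.
Round up to the next whole participant.

n = 90 per group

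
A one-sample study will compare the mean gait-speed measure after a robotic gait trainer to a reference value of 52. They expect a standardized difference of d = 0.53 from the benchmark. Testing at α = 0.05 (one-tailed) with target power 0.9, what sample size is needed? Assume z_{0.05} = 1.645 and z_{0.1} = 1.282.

n = 31

For a one-sample test: n = ((z_{α} + z_β) / d)².
z_{α} + z_β = 1.645 + 1.282 = 2.927.
n = (2.927 / 0.53)² = 5.523² = 30.50.
Round up.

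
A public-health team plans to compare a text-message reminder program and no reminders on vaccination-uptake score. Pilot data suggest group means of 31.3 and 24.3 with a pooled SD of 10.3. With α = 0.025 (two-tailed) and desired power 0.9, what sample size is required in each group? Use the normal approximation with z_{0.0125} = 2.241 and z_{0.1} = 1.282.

Cohen's d = |M₁ − M₂| / SD_pooled = |31.3 − 24.3| / 10.3 = 7.0 / 10.3 = 0.680.
For two independent groups with equal n: n = 2·((z_{α/2} + z_β) / d)².
z_{α/2} + z_β = 2.241 + 1.282 = 3.523.
n = 2 × (3.523 / 0.680)² = 2 × 5.181² = 2 × 26.84 = 53.7.
Round up to the next whole participant.

n = 54 per group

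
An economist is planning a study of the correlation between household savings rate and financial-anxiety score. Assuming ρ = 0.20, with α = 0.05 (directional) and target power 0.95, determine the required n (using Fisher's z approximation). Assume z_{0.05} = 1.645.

n = 267

Fisher's z: C = ½·ln((1+r)/(1−r)) = ½·ln(1.5000) = 0.2027.
n = ((z_{α} + z_β)/C)² + 3.
(1.645 + 1.645) / 0.2027 = 3.290 / 0.2027 = 16.231.
n = 16.231² + 3 = 263.44 + 3 = 266.4.
Round up.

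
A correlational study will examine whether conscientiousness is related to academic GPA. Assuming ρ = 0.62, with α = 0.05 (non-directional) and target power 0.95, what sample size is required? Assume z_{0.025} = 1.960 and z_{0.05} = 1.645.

n = 28

Fisher's z: C = ½·ln((1+r)/(1−r)) = ½·ln(4.2632) = 0.7250.
n = ((z_{α/2} + z_β)/C)² + 3.
(1.960 + 1.645) / 0.7250 = 3.605 / 0.7250 = 4.972.
n = 4.972² + 3 = 24.72 + 3 = 27.7.
Round up.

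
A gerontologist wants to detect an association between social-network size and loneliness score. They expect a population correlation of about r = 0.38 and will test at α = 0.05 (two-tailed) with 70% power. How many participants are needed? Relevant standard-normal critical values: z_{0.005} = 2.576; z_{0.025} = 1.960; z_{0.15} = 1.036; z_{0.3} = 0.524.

Fisher's z: C = ½·ln((1+r)/(1−r)) = ½·ln(2.2258) = 0.4001.
n = ((z_{α/2} + z_β)/C)² + 3.
(1.960 + 0.524) / 0.4001 = 2.484 / 0.4001 = 6.208.
n = 6.208² + 3 = 38.54 + 3 = 41.5.
Round up.

n = 42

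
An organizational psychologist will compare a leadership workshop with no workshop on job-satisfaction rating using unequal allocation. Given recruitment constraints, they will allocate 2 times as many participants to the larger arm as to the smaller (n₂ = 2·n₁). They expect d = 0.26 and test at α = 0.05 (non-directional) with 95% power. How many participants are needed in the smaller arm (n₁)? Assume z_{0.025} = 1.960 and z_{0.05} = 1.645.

With allocation ratio k = n₂/n₁ = 2, Var(x̄₁−x̄₂) = σ²(1/n₁ + 1/(k·n₁)) = σ²·(k+1)/(k·n₁).
So n₁ = (1 + 1/k)·((z_{α/2} + z_β)/d)² = 1.500 × (3.605/0.26)².
n₁ = 1.500 × 192.25 = 288.4.
Round up: n₁ = 289, giving n₂ = 2 × 289 = 578.

n₁ = 289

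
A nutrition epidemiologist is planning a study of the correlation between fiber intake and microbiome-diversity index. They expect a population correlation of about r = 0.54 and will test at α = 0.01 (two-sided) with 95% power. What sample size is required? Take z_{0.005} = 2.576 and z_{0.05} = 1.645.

n = 52

Fisher's z: C = ½·ln((1+r)/(1−r)) = ½·ln(3.3478) = 0.6042.
n = ((z_{α/2} + z_β)/C)² + 3.
(2.576 + 1.645) / 0.6042 = 4.221 / 0.6042 = 6.986.
n = 6.986² + 3 = 48.81 + 3 = 51.8.
Round up.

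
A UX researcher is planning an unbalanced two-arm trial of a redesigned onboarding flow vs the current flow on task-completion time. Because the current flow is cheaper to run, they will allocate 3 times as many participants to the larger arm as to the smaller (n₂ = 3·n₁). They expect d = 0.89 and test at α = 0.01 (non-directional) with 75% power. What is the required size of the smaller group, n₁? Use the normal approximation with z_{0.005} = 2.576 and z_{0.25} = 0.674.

With allocation ratio k = n₂/n₁ = 3, Var(x̄₁−x̄₂) = σ²(1/n₁ + 1/(k·n₁)) = σ²·(k+1)/(k·n₁).
So n₁ = (1 + 1/k)·((z_{α/2} + z_β)/d)² = 1.333 × (3.250/0.89)².
n₁ = 1.333 × 13.33 = 17.8.
Round up: n₁ = 18, giving n₂ = 3 × 18 = 54.

n₁ = 18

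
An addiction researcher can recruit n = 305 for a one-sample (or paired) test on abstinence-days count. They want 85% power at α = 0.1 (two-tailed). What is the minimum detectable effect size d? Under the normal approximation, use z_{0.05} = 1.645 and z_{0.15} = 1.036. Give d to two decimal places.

d_min ≈ 0.15

For a single sample (or paired design) of n = 305: d_min = (z_{α/2} + z_β)/√n.
z-sum = 1.645 + 1.036 = 2.681.
d_min = 2.681 / √305 = 2.681 / 17.464 = 0.154.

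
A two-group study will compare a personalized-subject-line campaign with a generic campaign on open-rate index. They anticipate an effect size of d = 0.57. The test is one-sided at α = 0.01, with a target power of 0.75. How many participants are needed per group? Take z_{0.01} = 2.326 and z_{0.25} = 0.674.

n = 56 per group

For two independent groups with equal n: n = 2·((z_{α} + z_β) / d)².
z_{α} + z_β = 2.326 + 0.674 = 3.000.
n = 2 × (3.000 / 0.57)² = 2 × 5.263² = 2 × 27.70 = 55.4.
Round up to the next whole participant.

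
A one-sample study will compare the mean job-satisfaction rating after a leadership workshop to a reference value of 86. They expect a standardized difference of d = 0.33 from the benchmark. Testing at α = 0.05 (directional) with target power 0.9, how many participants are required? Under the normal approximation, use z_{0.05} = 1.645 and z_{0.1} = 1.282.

For a one-sample test: n = ((z_{α} + z_β) / d)².
z_{α} + z_β = 1.645 + 1.282 = 2.927.
n = (2.927 / 0.33)² = 8.870² = 78.67.
Round up.

n = 79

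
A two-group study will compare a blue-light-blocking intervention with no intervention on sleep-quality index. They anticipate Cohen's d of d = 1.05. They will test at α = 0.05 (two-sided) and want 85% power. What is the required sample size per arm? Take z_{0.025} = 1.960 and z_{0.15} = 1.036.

n = 17 per group

For two independent groups with equal n: n = 2·((z_{α/2} + z_β) / d)².
z_{α/2} + z_β = 1.960 + 1.036 = 2.996.
n = 2 × (2.996 / 1.05)² = 2 × 2.853² = 2 × 8.14 = 16.3.
Round up to the next whole participant.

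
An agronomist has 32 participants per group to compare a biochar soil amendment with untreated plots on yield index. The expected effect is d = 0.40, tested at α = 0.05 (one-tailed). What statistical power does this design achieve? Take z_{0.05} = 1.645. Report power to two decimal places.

power ≈ 0.48

For two equal groups, power = Φ(d·√(n/2) − z_{α}).
d·√(n/2) = 0.40 × √(32/2) = 0.40 × 4.000 = 1.600.
z_β = 1.600 − 1.645 = -0.045.
Power = Φ(-0.045) = 0.482.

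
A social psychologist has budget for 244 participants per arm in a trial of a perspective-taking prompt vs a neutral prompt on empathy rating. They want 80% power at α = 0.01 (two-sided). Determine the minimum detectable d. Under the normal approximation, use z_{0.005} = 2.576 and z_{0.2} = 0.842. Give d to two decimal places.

For two independent groups of n = 244 each: d_min = (z_{α/2} + z_β)·√(2/n).
z-sum = 2.576 + 0.842 = 3.418.
d_min = 3.418 × √(2/244) = 3.418 × 0.0905 = 0.309.

d_min ≈ 0.31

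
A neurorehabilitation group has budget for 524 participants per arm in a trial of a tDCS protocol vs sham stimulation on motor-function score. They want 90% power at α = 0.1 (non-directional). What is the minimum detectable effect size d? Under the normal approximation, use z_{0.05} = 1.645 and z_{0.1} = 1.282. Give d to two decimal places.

For two independent groups of n = 524 each: d_min = (z_{α/2} + z_β)·√(2/n).
z-sum = 1.645 + 1.282 = 2.927.
d_min = 2.927 × √(2/524) = 2.927 × 0.0618 = 0.181.

d_min ≈ 0.18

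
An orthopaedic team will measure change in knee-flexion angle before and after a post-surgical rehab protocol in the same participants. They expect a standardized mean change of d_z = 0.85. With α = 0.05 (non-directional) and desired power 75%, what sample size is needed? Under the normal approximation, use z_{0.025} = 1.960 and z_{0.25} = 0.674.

For a paired (one-sample on differences) test: n = ((z_{α/2} + z_β) / d)².
z_{α/2} + z_β = 1.960 + 0.674 = 2.634.
n = (2.634 / 0.85)² = 3.099² = 9.60.
Round up.

n = 10 pairs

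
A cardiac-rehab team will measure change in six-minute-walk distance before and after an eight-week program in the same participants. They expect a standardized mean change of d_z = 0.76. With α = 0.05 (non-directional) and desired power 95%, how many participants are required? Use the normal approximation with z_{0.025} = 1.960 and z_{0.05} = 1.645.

For a paired (one-sample on differences) test: n = ((z_{α/2} + z_β) / d)².
z_{α/2} + z_β = 1.960 + 1.645 = 3.605.
n = (3.605 / 0.76)² = 4.743² = 22.50.
Round up.

n = 23 pairs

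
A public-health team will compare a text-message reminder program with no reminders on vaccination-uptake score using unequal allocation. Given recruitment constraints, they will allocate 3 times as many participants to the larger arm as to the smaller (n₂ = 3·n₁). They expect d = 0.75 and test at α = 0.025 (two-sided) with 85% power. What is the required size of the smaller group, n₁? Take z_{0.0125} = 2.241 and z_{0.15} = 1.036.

n₁ = 26

With allocation ratio k = n₂/n₁ = 3, Var(x̄₁−x̄₂) = σ²(1/n₁ + 1/(k·n₁)) = σ²·(k+1)/(k·n₁).
So n₁ = (1 + 1/k)·((z_{α/2} + z_β)/d)² = 1.333 × (3.277/0.75)².
n₁ = 1.333 × 19.09 = 25.5.
Round up: n₁ = 26, giving n₂ = 3 × 26 = 78.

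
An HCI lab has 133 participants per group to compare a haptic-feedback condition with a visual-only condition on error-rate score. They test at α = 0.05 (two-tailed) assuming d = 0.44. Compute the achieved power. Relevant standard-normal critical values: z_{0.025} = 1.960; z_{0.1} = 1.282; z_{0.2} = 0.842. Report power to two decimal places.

For two equal groups, power = Φ(d·√(n/2) − z_{α/2}).
d·√(n/2) = 0.44 × √(133/2) = 0.44 × 8.155 = 3.588.
z_β = 3.588 − 1.960 = 1.628.
Power = Φ(1.628) = 0.948.

power ≈ 0.95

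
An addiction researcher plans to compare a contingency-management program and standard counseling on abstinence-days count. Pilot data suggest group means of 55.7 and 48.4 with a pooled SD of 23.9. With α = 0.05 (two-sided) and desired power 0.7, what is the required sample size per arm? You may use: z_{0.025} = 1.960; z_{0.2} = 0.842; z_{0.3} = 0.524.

Cohen's d = |M₁ − M₂| / SD_pooled = |55.7 − 48.4| / 23.9 = 7.3 / 23.9 = 0.305.
For two independent groups with equal n: n = 2·((z_{α/2} + z_β) / d)².
z_{α/2} + z_β = 1.960 + 0.524 = 2.484.
n = 2 × (2.484 / 0.305)² = 2 × 8.144² = 2 × 66.33 = 132.7.
Round up to the next whole participant.

n = 133 per group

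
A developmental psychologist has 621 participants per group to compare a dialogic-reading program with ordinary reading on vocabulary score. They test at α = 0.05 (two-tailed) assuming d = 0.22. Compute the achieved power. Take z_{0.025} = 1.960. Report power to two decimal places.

power ≈ 0.97

For two equal groups, power = Φ(d·√(n/2) − z_{α/2}).
d·√(n/2) = 0.22 × √(621/2) = 0.22 × 17.621 = 3.877.
z_β = 3.877 − 1.960 = 1.917.
Power = Φ(1.917) = 0.972.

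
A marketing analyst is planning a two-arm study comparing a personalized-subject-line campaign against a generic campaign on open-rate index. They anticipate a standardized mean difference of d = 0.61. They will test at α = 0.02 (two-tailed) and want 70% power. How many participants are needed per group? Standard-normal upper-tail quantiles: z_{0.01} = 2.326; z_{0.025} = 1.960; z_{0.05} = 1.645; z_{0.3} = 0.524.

For two independent groups with equal n: n = 2·((z_{α/2} + z_β) / d)².
z_{α/2} + z_β = 2.326 + 0.524 = 2.850.
n = 2 × (2.850 / 0.61)² = 2 × 4.672² = 2 × 21.83 = 43.7.
Round up to the next whole participant.

n = 44 per group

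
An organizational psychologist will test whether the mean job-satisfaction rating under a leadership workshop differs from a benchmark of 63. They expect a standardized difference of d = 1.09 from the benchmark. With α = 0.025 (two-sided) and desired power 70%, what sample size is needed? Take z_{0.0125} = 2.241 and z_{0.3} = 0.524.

For a one-sample test: n = ((z_{α/2} + z_β) / d)².
z_{α/2} + z_β = 2.241 + 0.524 = 2.765.
n = (2.765 / 1.09)² = 2.537² = 6.43.
Round up.

n = 7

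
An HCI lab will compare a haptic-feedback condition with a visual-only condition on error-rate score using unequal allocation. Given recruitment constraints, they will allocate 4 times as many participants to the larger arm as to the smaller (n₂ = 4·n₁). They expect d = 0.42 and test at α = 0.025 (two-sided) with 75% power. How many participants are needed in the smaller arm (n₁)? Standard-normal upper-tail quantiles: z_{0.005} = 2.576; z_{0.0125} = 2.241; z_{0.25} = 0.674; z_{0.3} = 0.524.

With allocation ratio k = n₂/n₁ = 4, Var(x̄₁−x̄₂) = σ²(1/n₁ + 1/(k·n₁)) = σ²·(k+1)/(k·n₁).
So n₁ = (1 + 1/k)·((z_{α/2} + z_β)/d)² = 1.250 × (2.915/0.42)².
n₁ = 1.250 × 48.17 = 60.2.
Round up: n₁ = 61, giving n₂ = 4 × 61 = 244.

n₁ = 61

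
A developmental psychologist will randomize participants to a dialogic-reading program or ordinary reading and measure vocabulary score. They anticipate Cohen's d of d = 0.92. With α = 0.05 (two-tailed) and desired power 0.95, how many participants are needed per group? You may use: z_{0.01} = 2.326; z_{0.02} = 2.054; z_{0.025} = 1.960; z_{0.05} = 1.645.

For two independent groups with equal n: n = 2·((z_{α/2} + z_β) / d)².
z_{α/2} + z_β = 1.960 + 1.645 = 3.605.
n = 2 × (3.605 / 0.92)² = 2 × 3.918² = 2 × 15.35 = 30.7.
Round up to the next whole participant.

n = 31 per group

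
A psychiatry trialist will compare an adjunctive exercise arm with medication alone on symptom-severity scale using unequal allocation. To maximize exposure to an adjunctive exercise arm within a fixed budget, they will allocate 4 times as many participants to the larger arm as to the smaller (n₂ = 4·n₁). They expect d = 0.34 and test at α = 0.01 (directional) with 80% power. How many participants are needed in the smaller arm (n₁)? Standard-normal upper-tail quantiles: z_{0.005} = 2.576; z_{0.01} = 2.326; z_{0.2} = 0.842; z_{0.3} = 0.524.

With allocation ratio k = n₂/n₁ = 4, Var(x̄₁−x̄₂) = σ²(1/n₁ + 1/(k·n₁)) = σ²·(k+1)/(k·n₁).
So n₁ = (1 + 1/k)·((z_{α} + z_β)/d)² = 1.250 × (3.168/0.34)².
n₁ = 1.250 × 86.82 = 108.5.
Round up: n₁ = 109, giving n₂ = 4 × 109 = 436.

n₁ = 109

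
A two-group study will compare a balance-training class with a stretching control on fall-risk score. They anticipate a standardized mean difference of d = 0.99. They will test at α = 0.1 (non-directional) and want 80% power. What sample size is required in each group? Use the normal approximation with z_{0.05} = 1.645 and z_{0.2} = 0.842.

For two independent groups with equal n: n = 2·((z_{α/2} + z_β) / d)².
z_{α/2} + z_β = 1.645 + 0.842 = 2.487.
n = 2 × (2.487 / 0.99)² = 2 × 2.512² = 2 × 6.31 = 12.6.
Round up to the next whole participant.

n = 13 per group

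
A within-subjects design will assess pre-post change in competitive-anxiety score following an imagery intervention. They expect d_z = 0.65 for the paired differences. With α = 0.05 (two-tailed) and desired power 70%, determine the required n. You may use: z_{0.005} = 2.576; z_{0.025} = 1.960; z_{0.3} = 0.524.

n = 15 pairs

For a paired (one-sample on differences) test: n = ((z_{α/2} + z_β) / d)².
z_{α/2} + z_β = 1.960 + 0.524 = 2.484.
n = (2.484 / 0.65)² = 3.822² = 14.60.
Round up.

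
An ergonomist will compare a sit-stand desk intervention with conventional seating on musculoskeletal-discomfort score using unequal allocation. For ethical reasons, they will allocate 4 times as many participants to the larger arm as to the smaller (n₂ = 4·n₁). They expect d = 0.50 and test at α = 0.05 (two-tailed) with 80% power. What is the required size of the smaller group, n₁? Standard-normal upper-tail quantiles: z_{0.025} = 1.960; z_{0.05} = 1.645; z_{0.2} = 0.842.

n₁ = 40

With allocation ratio k = n₂/n₁ = 4, Var(x̄₁−x̄₂) = σ²(1/n₁ + 1/(k·n₁)) = σ²·(k+1)/(k·n₁).
So n₁ = (1 + 1/k)·((z_{α/2} + z_β)/d)² = 1.250 × (2.802/0.50)².
n₁ = 1.250 × 31.40 = 39.3.
Round up: n₁ = 40, giving n₂ = 4 × 40 = 160.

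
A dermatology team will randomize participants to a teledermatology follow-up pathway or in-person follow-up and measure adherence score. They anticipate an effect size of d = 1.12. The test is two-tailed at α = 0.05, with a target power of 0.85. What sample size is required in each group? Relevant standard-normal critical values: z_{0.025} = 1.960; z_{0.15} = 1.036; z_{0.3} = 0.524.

n = 15 per group

For two independent groups with equal n: n = 2·((z_{α/2} + z_β) / d)².
z_{α/2} + z_β = 1.960 + 1.036 = 2.996.
n = 2 × (2.996 / 1.12)² = 2 × 2.675² = 2 × 7.16 = 14.3.
Round up to the next whole participant.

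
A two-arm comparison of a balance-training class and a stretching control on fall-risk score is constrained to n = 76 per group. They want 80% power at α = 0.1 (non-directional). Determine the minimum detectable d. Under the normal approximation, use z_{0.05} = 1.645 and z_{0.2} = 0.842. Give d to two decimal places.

For two independent groups of n = 76 each: d_min = (z_{α/2} + z_β)·√(2/n).
z-sum = 1.645 + 0.842 = 2.487.
d_min = 2.487 × √(2/76) = 2.487 × 0.1622 = 0.403.

d_min ≈ 0.40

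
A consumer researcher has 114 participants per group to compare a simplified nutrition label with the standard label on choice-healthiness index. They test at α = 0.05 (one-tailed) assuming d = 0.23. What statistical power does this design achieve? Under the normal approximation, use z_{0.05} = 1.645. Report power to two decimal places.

power ≈ 0.54

For two equal groups, power = Φ(d·√(n/2) − z_{α}).
d·√(n/2) = 0.23 × √(114/2) = 0.23 × 7.550 = 1.736.
z_β = 1.736 − 1.645 = 0.091.
Power = Φ(0.091) = 0.536.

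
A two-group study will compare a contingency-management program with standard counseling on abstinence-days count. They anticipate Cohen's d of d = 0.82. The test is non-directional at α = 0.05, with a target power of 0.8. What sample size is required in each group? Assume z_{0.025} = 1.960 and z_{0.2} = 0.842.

For two independent groups with equal n: n = 2·((z_{α/2} + z_β) / d)².
z_{α/2} + z_β = 1.960 + 0.842 = 2.802.
n = 2 × (2.802 / 0.82)² = 2 × 3.417² = 2 × 11.68 = 23.4.
Round up to the next whole participant.

n = 24 per group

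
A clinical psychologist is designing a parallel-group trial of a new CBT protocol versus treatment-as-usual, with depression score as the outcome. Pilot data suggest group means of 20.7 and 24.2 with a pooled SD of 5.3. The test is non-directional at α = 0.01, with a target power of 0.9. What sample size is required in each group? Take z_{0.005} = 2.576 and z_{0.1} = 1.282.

n = 69 per group

Cohen's d = |M₁ − M₂| / SD_pooled = |20.7 − 24.2| / 5.3 = 3.5 / 5.3 = 0.660.
For two independent groups with equal n: n = 2·((z_{α/2} + z_β) / d)².
z_{α/2} + z_β = 2.576 + 1.282 = 3.858.
n = 2 × (3.858 / 0.660)² = 2 × 5.845² = 2 × 34.17 = 68.3.
Round up to the next whole participant.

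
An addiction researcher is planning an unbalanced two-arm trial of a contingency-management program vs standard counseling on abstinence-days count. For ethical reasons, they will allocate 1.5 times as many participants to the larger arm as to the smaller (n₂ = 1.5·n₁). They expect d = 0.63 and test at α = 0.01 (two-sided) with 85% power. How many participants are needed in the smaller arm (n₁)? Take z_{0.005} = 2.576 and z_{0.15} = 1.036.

n₁ = 55

With allocation ratio k = n₂/n₁ = 1.5, Var(x̄₁−x̄₂) = σ²(1/n₁ + 1/(k·n₁)) = σ²·(k+1)/(k·n₁).
So n₁ = (1 + 1/k)·((z_{α/2} + z_β)/d)² = 1.667 × (3.612/0.63)².
n₁ = 1.667 × 32.87 = 54.8.
Round up: n₁ = 55, giving n₂ = ⌈1.5 × 55⌉ = ⌈82.5⌉ = 83.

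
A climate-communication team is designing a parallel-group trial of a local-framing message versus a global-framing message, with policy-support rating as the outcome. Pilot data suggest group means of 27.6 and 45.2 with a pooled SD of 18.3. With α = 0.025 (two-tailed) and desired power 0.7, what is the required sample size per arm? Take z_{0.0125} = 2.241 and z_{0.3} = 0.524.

Cohen's d = |M₁ − M₂| / SD_pooled = |27.6 − 45.2| / 18.3 = 17.6 / 18.3 = 0.962.
For two independent groups with equal n: n = 2·((z_{α/2} + z_β) / d)².
z_{α/2} + z_β = 2.241 + 0.524 = 2.765.
n = 2 × (2.765 / 0.962)² = 2 × 2.874² = 2 × 8.26 = 16.5.
Round up to the next whole participant.

n = 17 per group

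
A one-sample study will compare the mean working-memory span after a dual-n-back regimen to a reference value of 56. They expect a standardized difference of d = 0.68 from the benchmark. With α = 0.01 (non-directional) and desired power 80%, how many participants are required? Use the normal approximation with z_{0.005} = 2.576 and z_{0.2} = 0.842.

n = 26

For a one-sample test: n = ((z_{α/2} + z_β) / d)².
z_{α/2} + z_β = 2.576 + 0.842 = 3.418.
n = (3.418 / 0.68)² = 5.026² = 25.27.
Round up.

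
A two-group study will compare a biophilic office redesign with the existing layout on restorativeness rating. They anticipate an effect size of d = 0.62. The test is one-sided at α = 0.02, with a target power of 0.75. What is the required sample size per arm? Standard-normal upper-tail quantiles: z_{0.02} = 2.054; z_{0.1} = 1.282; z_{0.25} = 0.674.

For two independent groups with equal n: n = 2·((z_{α} + z_β) / d)².
z_{α} + z_β = 2.054 + 0.674 = 2.728.
n = 2 × (2.728 / 0.62)² = 2 × 4.400² = 2 × 19.36 = 38.7.
Round up to the next whole participant.

n = 39 per group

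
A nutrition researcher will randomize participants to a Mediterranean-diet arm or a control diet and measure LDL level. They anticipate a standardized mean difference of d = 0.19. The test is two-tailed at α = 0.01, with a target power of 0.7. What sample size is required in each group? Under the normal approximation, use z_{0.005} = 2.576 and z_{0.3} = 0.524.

For two independent groups with equal n: n = 2·((z_{α/2} + z_β) / d)².
z_{α/2} + z_β = 2.576 + 0.524 = 3.100.
n = 2 × (3.100 / 0.19)² = 2 × 16.316² = 2 × 266.20 = 532.4.
Round up to the next whole participant.

n = 533 per group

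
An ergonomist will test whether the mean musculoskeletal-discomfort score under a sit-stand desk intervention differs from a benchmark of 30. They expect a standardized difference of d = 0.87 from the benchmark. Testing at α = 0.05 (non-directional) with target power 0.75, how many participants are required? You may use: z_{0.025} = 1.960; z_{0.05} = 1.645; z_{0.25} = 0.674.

For a one-sample test: n = ((z_{α/2} + z_β) / d)².
z_{α/2} + z_β = 1.960 + 0.674 = 2.634.
n = (2.634 / 0.87)² = 3.028² = 9.17.
Round up.

n = 10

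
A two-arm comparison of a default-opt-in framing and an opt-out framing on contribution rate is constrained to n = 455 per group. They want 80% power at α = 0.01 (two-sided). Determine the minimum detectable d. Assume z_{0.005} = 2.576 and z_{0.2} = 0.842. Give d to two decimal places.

d_min ≈ 0.23

For two independent groups of n = 455 each: d_min = (z_{α/2} + z_β)·√(2/n).
z-sum = 2.576 + 0.842 = 3.418.
d_min = 3.418 × √(2/455) = 3.418 × 0.0663 = 0.227.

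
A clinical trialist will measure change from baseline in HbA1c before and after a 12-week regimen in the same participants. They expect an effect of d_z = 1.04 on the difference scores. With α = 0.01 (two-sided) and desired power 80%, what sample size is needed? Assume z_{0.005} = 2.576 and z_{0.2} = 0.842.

n = 11 pairs

For a paired (one-sample on differences) test: n = ((z_{α/2} + z_β) / d)².
z_{α/2} + z_β = 2.576 + 0.842 = 3.418.
n = (3.418 / 1.04)² = 3.287² = 10.80.
Round up.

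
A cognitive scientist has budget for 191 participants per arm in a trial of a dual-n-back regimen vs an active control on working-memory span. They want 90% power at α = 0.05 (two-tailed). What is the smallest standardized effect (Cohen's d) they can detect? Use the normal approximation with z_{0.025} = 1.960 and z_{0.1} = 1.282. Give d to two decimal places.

d_min ≈ 0.33

For two independent groups of n = 191 each: d_min = (z_{α/2} + z_β)·√(2/n).
z-sum = 1.960 + 1.282 = 3.242.
d_min = 3.242 × √(2/191) = 3.242 × 0.1023 = 0.332.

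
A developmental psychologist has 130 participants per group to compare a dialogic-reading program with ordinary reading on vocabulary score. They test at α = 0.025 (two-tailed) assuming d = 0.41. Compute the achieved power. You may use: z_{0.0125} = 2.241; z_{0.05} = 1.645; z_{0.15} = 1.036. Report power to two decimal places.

For two equal groups, power = Φ(d·√(n/2) − z_{α/2}).
d·√(n/2) = 0.41 × √(130/2) = 0.41 × 8.062 = 3.306.
z_β = 3.306 − 2.241 = 1.065.
Power = Φ(1.065) = 0.856.

power ≈ 0.86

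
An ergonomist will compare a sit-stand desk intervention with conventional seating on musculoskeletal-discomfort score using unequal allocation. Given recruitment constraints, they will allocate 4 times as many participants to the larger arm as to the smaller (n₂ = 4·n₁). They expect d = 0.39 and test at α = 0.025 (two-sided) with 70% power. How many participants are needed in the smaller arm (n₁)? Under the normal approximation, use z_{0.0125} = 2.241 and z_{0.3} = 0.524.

n₁ = 63

With allocation ratio k = n₂/n₁ = 4, Var(x̄₁−x̄₂) = σ²(1/n₁ + 1/(k·n₁)) = σ²·(k+1)/(k·n₁).
So n₁ = (1 + 1/k)·((z_{α/2} + z_β)/d)² = 1.250 × (2.765/0.39)².
n₁ = 1.250 × 50.26 = 62.8.
Round up: n₁ = 63, giving n₂ = 4 × 63 = 252.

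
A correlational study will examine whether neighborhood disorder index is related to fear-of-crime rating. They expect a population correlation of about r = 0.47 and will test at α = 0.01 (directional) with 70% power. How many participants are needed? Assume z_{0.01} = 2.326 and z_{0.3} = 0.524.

Fisher's z: C = ½·ln((1+r)/(1−r)) = ½·ln(2.7736) = 0.5101.
n = ((z_{α} + z_β)/C)² + 3.
(2.326 + 0.524) / 0.5101 = 2.850 / 0.5101 = 5.587.
n = 5.587² + 3 = 31.22 + 3 = 34.2.
Round up.

n = 35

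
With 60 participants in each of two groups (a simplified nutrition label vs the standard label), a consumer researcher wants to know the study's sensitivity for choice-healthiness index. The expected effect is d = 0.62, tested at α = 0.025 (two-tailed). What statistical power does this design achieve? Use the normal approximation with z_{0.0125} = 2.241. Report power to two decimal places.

power ≈ 0.88

For two equal groups, power = Φ(d·√(n/2) − z_{α/2}).
d·√(n/2) = 0.62 × √(60/2) = 0.62 × 5.477 = 3.396.
z_β = 3.396 − 2.241 = 1.155.
Power = Φ(1.155) = 0.876.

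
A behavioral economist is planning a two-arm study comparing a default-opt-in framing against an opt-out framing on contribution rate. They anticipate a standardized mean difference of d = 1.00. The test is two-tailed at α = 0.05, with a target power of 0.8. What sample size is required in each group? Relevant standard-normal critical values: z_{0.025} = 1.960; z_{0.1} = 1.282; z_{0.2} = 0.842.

n = 16 per group

For two independent groups with equal n: n = 2·((z_{α/2} + z_β) / d)².
z_{α/2} + z_β = 1.960 + 0.842 = 2.802.
n = 2 × (2.802 / 1.00)² = 2 × 2.802² = 2 × 7.85 = 15.7.
Round up to the next whole participant.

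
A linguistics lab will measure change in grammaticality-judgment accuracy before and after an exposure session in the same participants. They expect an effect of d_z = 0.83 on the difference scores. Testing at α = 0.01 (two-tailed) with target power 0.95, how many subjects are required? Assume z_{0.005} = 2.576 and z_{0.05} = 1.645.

n = 26 pairs

For a paired (one-sample on differences) test: n = ((z_{α/2} + z_β) / d)².
z_{α/2} + z_β = 2.576 + 1.645 = 4.221.
n = (4.221 / 0.83)² = 5.086² = 25.86.
Round up.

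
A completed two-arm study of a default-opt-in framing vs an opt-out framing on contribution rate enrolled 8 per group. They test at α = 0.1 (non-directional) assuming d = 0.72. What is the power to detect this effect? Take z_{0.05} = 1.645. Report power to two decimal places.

For two equal groups, power = Φ(d·√(n/2) − z_{α/2}).
d·√(n/2) = 0.72 × √(8/2) = 0.72 × 2.000 = 1.440.
z_β = 1.440 − 1.645 = -0.205.
Power = Φ(-0.205) = 0.419.

power ≈ 0.42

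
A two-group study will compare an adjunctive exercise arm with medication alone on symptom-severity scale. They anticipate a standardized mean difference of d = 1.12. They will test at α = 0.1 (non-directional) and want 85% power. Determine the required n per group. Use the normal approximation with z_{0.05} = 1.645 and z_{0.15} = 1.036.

n = 12 per group

For two independent groups with equal n: n = 2·((z_{α/2} + z_β) / d)².
z_{α/2} + z_β = 1.645 + 1.036 = 2.681.
n = 2 × (2.681 / 1.12)² = 2 × 2.394² = 2 × 5.73 = 11.5.
Round up to the next whole participant.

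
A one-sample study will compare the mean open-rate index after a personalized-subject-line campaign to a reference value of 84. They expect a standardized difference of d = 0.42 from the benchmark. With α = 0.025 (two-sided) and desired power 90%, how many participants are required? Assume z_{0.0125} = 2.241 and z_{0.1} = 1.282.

For a one-sample test: n = ((z_{α/2} + z_β) / d)².
z_{α/2} + z_β = 2.241 + 1.282 = 3.523.
n = (3.523 / 0.42)² = 8.388² = 70.36.
Round up.

n = 71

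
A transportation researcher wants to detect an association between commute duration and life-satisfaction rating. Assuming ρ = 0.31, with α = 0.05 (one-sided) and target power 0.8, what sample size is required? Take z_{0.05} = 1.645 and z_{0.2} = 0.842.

Fisher's z: C = ½·ln((1+r)/(1−r)) = ½·ln(1.8986) = 0.3205.
n = ((z_{α} + z_β)/C)² + 3.
(1.645 + 0.842) / 0.3205 = 2.487 / 0.3205 = 7.760.
n = 7.760² + 3 = 60.21 + 3 = 63.2.
Round up.

n = 64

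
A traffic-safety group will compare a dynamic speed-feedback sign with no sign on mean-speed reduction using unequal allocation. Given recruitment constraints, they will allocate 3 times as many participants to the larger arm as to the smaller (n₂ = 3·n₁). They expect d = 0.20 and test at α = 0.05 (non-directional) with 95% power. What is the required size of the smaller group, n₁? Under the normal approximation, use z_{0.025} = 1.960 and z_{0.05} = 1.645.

With allocation ratio k = n₂/n₁ = 3, Var(x̄₁−x̄₂) = σ²(1/n₁ + 1/(k·n₁)) = σ²·(k+1)/(k·n₁).
So n₁ = (1 + 1/k)·((z_{α/2} + z_β)/d)² = 1.333 × (3.605/0.20)².
n₁ = 1.333 × 324.90 = 433.2.
Round up: n₁ = 434, giving n₂ = 3 × 434 = 1302.

n₁ = 434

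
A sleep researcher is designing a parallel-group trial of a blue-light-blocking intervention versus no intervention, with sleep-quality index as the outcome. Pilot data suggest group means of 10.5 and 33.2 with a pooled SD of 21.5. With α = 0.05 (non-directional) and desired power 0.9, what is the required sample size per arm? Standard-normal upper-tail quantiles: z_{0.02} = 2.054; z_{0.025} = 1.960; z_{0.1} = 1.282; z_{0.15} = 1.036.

n = 19 per group

Cohen's d = |M₁ − M₂| / SD_pooled = |10.5 − 33.2| / 21.5 = 22.7 / 21.5 = 1.056.
For two independent groups with equal n: n = 2·((z_{α/2} + z_β) / d)².
z_{α/2} + z_β = 1.960 + 1.282 = 3.242.
n = 2 × (3.242 / 1.056)² = 2 × 3.070² = 2 × 9.43 = 18.9.
Round up to the next whole participant.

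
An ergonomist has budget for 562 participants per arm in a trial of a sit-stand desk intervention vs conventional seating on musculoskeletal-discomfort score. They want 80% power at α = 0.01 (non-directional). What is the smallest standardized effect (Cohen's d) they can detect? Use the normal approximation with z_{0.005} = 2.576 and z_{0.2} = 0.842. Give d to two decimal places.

For two independent groups of n = 562 each: d_min = (z_{α/2} + z_β)·√(2/n).
z-sum = 2.576 + 0.842 = 3.418.
d_min = 3.418 × √(2/562) = 3.418 × 0.0597 = 0.204.

d_min ≈ 0.20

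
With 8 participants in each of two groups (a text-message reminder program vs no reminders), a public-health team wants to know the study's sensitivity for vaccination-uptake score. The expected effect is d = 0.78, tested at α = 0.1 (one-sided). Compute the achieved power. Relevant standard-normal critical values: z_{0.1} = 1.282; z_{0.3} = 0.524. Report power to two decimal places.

power ≈ 0.61

For two equal groups, power = Φ(d·√(n/2) − z_{α}).
d·√(n/2) = 0.78 × √(8/2) = 0.78 × 2.000 = 1.560.
z_β = 1.560 − 1.282 = 0.278.
Power = Φ(0.278) = 0.609.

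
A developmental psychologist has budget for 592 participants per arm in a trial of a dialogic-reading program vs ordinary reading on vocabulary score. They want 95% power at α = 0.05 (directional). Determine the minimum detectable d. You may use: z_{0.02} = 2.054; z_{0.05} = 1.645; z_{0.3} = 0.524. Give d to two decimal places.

d_min ≈ 0.19

For two independent groups of n = 592 each: d_min = (z_{α} + z_β)·√(2/n).
z-sum = 1.645 + 1.645 = 3.290.
d_min = 3.290 × √(2/592) = 3.290 × 0.0581 = 0.191.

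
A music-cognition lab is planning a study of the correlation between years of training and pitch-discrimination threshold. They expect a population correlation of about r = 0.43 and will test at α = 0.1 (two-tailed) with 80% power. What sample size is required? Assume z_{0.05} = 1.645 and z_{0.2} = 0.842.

n = 33

Fisher's z: C = ½·ln((1+r)/(1−r)) = ½·ln(2.5088) = 0.4599.
n = ((z_{α/2} + z_β)/C)² + 3.
(1.645 + 0.842) / 0.4599 = 2.487 / 0.4599 = 5.408.
n = 5.408² + 3 = 29.24 + 3 = 32.2.
Round up.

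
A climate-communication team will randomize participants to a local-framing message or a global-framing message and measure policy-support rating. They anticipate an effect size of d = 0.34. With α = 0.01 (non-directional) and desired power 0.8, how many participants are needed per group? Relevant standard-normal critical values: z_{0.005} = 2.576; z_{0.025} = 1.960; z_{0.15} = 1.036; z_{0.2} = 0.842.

n = 203 per group

For two independent groups with equal n: n = 2·((z_{α/2} + z_β) / d)².
z_{α/2} + z_β = 2.576 + 0.842 = 3.418.
n = 2 × (3.418 / 0.34)² = 2 × 10.053² = 2 × 101.06 = 202.1.
Round up to the next whole participant.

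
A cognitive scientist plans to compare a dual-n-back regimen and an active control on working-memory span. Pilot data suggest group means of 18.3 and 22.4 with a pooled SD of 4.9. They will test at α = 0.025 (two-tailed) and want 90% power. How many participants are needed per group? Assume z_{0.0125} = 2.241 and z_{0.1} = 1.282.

Cohen's d = |M₁ − M₂| / SD_pooled = |18.3 − 22.4| / 4.9 = 4.1 / 4.9 = 0.837.
For two independent groups with equal n: n = 2·((z_{α/2} + z_β) / d)².
z_{α/2} + z_β = 2.241 + 1.282 = 3.523.
n = 2 × (3.523 / 0.837)² = 2 × 4.209² = 2 × 17.72 = 35.4.
Round up to the next whole participant.

n = 36 per group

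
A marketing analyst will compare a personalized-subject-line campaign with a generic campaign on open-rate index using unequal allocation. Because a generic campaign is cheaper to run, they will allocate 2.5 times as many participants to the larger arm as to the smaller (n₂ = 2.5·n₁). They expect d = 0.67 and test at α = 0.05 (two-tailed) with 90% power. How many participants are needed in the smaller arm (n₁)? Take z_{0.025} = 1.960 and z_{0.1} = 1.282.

With allocation ratio k = n₂/n₁ = 2.5, Var(x̄₁−x̄₂) = σ²(1/n₁ + 1/(k·n₁)) = σ²·(k+1)/(k·n₁).
So n₁ = (1 + 1/k)·((z_{α/2} + z_β)/d)² = 1.400 × (3.242/0.67)².
n₁ = 1.400 × 23.41 = 32.8.
Round up: n₁ = 33, giving n₂ = ⌈2.5 × 33⌉ = ⌈82.5⌉ = 83.

n₁ = 33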